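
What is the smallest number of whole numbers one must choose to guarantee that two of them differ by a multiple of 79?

80

Two integers differ by a multiple of 79 exactly when they share a remainder mod 79.
There are 79 residue classes mod 79, so 79 integers can all lie in distinct classes.
One more integer must repeat a residue, giving a difference divisible by 79. So n = 79 + 1 = 80.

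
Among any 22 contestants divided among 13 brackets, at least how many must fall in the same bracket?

2

The 22 contestants fall into 13 brackets.
If each of the 13 brackets held at most 1, the total would be at most 13 × 1 = 13 < 22, a contradiction.
So at least one holds ⌈22/13⌉ = 2.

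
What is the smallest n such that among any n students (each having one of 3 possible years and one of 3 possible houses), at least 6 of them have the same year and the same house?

46

There are 3 × 3 = 9 (year, house) combinations acting as pigeonholes.
With 9 × 5 = 45 students we could place exactly 5 in each, with no (year, house) pair reaching 6.
One more forces some (year, house) pair to hold 6, so 45 + 1 = 46.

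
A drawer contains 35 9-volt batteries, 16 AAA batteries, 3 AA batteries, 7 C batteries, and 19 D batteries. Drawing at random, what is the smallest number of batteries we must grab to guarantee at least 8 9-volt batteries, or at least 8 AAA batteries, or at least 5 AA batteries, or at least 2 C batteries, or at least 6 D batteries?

Each of the 5 types has its own threshold; avoid all of them simultaneously.
The worst case stops just short of every target: 7 9-volt, 7 AAA, all 3 AA, 1 C, 5 D — 7 + 7 + 3 + 1 + 5 = 23 batteries.
One more battery must push some type to its target, so 23 + 1 = 24.

24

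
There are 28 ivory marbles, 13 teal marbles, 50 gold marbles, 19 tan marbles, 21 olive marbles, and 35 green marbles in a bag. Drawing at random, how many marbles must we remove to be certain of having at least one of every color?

154

The hardest color to obtain is teal: we could draw every other marble first — 166 − 13 = 153 marbles — without a single teal one.
The next draw must be teal, so 153 + 1 = 154.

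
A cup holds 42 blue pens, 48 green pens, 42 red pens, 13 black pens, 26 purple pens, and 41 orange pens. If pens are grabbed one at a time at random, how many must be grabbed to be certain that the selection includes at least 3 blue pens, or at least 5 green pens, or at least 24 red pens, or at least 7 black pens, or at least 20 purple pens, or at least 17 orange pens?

The worst case stops just short of every target: 2 blue, 4 green, 23 red, 6 black, 19 purple, 16 orange — 2 + 4 + 23 + 6 + 19 + 16 = 70 pens.
One more pen must push some ink color to its target, so 70 + 1 = 71.

71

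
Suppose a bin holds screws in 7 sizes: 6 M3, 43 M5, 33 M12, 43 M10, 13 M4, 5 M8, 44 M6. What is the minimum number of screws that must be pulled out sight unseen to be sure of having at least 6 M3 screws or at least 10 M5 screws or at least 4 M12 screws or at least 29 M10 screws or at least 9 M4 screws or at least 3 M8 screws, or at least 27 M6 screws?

82

Each of the 7 sizes has its own threshold; avoid all of them simultaneously.
The worst case stops just short of every target: 5 M3, 9 M5, 3 M12, 28 M10, 8 M4, 2 M8, 26 M6 — 5 + 9 + 3 + 28 + 8 + 2 + 26 = 81 screws.
One more screw must push some size to its target, so 81 + 1 = 82.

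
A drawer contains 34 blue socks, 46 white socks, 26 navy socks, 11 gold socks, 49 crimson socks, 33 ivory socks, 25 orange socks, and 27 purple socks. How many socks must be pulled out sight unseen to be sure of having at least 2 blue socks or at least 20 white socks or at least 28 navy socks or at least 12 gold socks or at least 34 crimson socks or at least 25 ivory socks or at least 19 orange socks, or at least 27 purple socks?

The worst case stops just short of every target: 1 blue, 19 white, all 26 navy, 11 gold, 33 crimson, 24 ivory, 18 orange, 26 purple — 1 + 19 + 26 + 11 + 33 + 24 + 18 + 26 = 158 socks.
One more sock must push some color to its target, so 158 + 1 = 159.

159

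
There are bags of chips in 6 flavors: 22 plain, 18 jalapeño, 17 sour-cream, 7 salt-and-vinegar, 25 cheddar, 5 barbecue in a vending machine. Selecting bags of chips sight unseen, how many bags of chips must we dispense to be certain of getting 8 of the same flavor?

In the worst case we take at most 7 of each flavor, but all 5 barbecue (fewer than 7), giving 7 + 7 + 7 + 7 + 7 + 5 = 40.
One more bag of chips then forces some flavor to 8, so 40 + 1 = 41.

41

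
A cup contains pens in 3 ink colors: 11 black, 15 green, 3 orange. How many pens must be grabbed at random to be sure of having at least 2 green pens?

To avoid green pens as long as possible, exhaust the other 2 ink colors first.
The worst case draws every non-green pen first: 11 + 3 = 14.
The next 2 draws are then forced to be green, giving 14 + 2 = 16.

16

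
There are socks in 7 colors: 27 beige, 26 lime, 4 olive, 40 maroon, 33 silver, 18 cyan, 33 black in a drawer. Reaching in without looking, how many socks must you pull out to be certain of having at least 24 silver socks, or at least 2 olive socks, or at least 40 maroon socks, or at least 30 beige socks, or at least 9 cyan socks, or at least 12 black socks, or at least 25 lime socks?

134

Each of the 7 colors has its own threshold; avoid all of them simultaneously.
The worst case stops just short of every target: all 27 beige, 24 lime, 1 olive, 39 maroon, 23 silver, 8 cyan, 11 black — 27 + 24 + 1 + 39 + 23 + 8 + 11 = 133 socks.
One more sock must push some color to its target, so 133 + 1 = 134.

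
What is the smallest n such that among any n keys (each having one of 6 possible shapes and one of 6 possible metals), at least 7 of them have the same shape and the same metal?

217

There are 6 × 6 = 36 (shape, metal) combinations acting as pigeonholes.
With 36 × 6 = 216 keys we could place exactly 6 in each, with no (shape, metal) pair reaching 7.
One more forces some (shape, metal) pair to hold 7, so 216 + 1 = 217.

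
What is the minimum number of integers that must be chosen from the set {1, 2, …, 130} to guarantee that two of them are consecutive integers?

66

Partition {1, …, 130} into 65 pairs: {1,2}, {3,4}, …, {129,130}.
Choosing 65 integers — say the 65 even numbers 2, 4, …, 130 — takes one from each pair and avoids the property.
Choosing 66 forces two into the same pair by pigeonhole, and those are consecutive. So 66.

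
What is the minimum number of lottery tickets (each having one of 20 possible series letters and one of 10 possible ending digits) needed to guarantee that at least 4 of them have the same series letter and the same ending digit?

There are 20 × 10 = 200 (series letter, ending digit) combinations acting as pigeonholes.
With 200 × 3 = 600 lottery tickets we could place exactly 3 in each, with no (series letter, ending digit) pair reaching 4.
One more forces some (series letter, ending digit) pair to hold 4, so 600 + 1 = 601.

601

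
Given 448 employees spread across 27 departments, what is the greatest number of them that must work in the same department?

17

If each of the 27 departments held at most 16, the total would be at most 27 × 16 = 432 < 448, a contradiction.
So at least one holds ⌈448/27⌉ = 17.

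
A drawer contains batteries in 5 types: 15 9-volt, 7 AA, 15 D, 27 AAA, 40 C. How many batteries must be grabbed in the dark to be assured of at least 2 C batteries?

The worst case draws every non-C battery first: 15 + 7 + 15 + 27 = 64.
The next 2 draws are then forced to be C, giving 64 + 2 = 66.

66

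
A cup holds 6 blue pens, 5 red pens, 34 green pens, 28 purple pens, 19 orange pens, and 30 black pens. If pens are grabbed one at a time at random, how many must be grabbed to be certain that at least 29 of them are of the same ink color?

115

Treat the 6 ink colors as pigeonholes.
In the worst case we take at most 28 of each ink color, but all 6 blue, all 5 red, and all 19 orange (fewer than 28), giving 6 + 5 + 28 + 28 + 19 + 28 = 114.
One more pen then forces some ink color to 29, so 114 + 1 = 115.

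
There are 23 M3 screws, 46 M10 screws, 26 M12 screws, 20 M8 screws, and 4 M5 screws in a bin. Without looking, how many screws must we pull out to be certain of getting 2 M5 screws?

The worst case draws every non-M5 screw first: 23 + 46 + 26 + 20 = 115.
The next 2 draws are then forced to be M5, giving 115 + 2 = 117.

117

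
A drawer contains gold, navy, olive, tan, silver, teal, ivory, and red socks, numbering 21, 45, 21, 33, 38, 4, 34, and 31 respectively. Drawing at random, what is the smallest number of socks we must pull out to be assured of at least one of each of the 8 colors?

224

The hardest color to obtain is teal: we could draw every other sock first — 227 − 4 = 223 socks — without a single teal one.
The next draw must be teal, so 223 + 1 = 224.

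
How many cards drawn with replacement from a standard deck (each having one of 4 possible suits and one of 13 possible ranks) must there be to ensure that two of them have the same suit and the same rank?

There are 4 × 13 = 52 (suit, rank) combinations acting as pigeonholes.
With 52 cards drawn with replacement from a standard deck we could place one in each, avoiding any repeat.
One more forces some (suit, rank) pair to hold 2, so 52 + 1 = 53.

53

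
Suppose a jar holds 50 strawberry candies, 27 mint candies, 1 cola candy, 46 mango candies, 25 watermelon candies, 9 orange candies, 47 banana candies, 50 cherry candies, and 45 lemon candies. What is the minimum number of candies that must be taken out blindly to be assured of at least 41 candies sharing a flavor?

263

In the worst case we take at most 40 of each flavor, but all 27 mint, all 1 cola, all 25 watermelon, and all 9 orange (fewer than 40), giving 40 + 27 + 1 + 40 + 25 + 9 + 40 + 40 + 40 = 262.
One more candy then forces some flavor to 41, so 262 + 1 = 263.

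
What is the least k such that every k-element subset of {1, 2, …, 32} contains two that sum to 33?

17

Partition {1, …, 32} into 16 pairs: {1,32}, {2,31}, …, {16,17}.
Choosing 16 integers — say the integers 1 through 16 — takes one from each pair and avoids the property.
Choosing 17 forces two into the same pair by pigeonhole, and those sum to 33. So 17.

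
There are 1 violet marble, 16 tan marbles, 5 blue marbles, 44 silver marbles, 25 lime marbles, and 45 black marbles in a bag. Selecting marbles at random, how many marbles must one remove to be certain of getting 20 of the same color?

80

In the worst case we take at most 19 of each color, but all 1 violet, all 16 tan, and all 5 blue (fewer than 19), giving 1 + 16 + 5 + 19 + 19 + 19 = 79.
One more marble then forces some color to 20, so 79 + 1 = 80.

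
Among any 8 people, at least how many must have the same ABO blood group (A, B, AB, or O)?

There are 4 ABO blood groups, which serve as the pigeonholes.
If each of the 4 ABO blood groups held at most 1, the total would be at most 4 × 1 = 4 < 8, a contradiction.
So at least one holds ⌈8/4⌉ = 2.

2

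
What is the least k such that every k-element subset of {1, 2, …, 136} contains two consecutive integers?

Partition {1, …, 136} into 68 pairs: {1,2}, {3,4}, …, {135,136}.
Choosing 68 integers — say the 68 even numbers 2, 4, …, 136 — takes one from each pair and avoids the property.
Choosing 69 forces two into the same pair by pigeonhole, and those are consecutive. So 69.

69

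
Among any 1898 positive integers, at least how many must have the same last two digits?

19

The 1898 positive integers fall into 100 possible two-digit endings.
If each of the 100 possible two-digit endings held at most 18, the total would be at most 100 × 18 = 1800 < 1898, a contradiction.
So at least one holds ⌈1898/100⌉ = 19.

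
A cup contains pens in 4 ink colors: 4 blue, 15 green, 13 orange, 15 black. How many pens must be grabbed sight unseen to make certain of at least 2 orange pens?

The worst case draws every non-orange pen first: 4 + 15 + 15 = 34.
The next 2 draws are then forced to be orange, giving 34 + 2 = 36.

36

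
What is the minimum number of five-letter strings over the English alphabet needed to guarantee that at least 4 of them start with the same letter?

79

There are 26 possible first letters acting as pigeonholes.
With 26 × 3 = 78 five-letter strings over the English alphabet we could place exactly 3 in each, with no class reaching 4.
One more forces some class to hold 4, so 78 + 1 = 79.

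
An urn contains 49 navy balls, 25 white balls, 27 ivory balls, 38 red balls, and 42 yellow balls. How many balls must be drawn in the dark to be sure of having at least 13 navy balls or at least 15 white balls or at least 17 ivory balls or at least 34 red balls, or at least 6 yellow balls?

The worst case stops just short of every target: 12 navy, 14 white, 16 ivory, 33 red, 5 yellow — 12 + 14 + 16 + 33 + 5 = 80 balls.
One more ball must push some color to its target, so 80 + 1 = 81.

81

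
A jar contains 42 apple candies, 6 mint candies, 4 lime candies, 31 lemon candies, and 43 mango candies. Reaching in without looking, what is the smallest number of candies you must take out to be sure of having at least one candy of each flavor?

123

The hardest flavor to obtain is lime: we could draw every other candy first — 126 − 4 = 122 candies — without a single lime one.
The next draw must be lime, so 122 + 1 = 123.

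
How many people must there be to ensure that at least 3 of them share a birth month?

There are 12 months of the year acting as pigeonholes.
With 12 × 2 = 24 people we could place exactly 2 in each, with no class reaching 3.
One more forces some class to hold 3, so 24 + 1 = 25.

25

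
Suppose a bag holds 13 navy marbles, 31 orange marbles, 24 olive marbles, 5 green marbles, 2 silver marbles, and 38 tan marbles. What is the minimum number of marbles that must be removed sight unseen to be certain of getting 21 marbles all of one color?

In the worst case we take at most 20 of each color, but all 13 navy, all 5 green, and all 2 silver (fewer than 20), giving 13 + 20 + 20 + 5 + 2 + 20 = 80.
One more marble then forces some color to 21, so 80 + 1 = 81.

81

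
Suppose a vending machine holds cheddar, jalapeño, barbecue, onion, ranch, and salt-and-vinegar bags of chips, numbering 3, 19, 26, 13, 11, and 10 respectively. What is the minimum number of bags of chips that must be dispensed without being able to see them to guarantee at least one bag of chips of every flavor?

The hardest flavor to obtain is cheddar: we could draw every other bag of chips first — 82 − 3 = 79 bags of chips — without a single cheddar one.
The next draw must be cheddar, so 79 + 1 = 80.

80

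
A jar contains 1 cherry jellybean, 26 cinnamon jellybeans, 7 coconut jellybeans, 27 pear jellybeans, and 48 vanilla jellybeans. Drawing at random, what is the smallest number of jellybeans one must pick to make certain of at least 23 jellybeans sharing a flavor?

Treat the 5 flavors as pigeonholes.
In the worst case we take at most 22 of each flavor, but all 1 cherry and all 7 coconut (fewer than 22), giving 1 + 22 + 7 + 22 + 22 = 74.
One more jellybean then forces some flavor to 23, so 74 + 1 = 75.

75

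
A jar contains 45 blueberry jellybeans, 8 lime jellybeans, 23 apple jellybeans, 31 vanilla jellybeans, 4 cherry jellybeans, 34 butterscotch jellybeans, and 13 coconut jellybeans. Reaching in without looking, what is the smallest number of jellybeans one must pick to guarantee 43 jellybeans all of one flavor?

156

Treat the 7 flavors as pigeonholes.
In the worst case we take at most 42 of each flavor, but all 8 lime, all 23 apple, all 31 vanilla, all 4 cherry, all 34 butterscotch, and all 13 coconut (fewer than 42), giving 42 + 8 + 23 + 31 + 4 + 34 + 13 = 155.
One more jellybean then forces some flavor to 43, so 155 + 1 = 156.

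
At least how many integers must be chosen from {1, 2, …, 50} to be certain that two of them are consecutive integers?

Partition {1, …, 50} into 25 pairs: {1,2}, {3,4}, …, {49,50}.
Choosing 25 integers — say the 25 even numbers 2, 4, …, 50 — takes one from each pair and avoids the property.
Choosing 26 forces two into the same pair by pigeonhole, and those are consecutive. So 26.

26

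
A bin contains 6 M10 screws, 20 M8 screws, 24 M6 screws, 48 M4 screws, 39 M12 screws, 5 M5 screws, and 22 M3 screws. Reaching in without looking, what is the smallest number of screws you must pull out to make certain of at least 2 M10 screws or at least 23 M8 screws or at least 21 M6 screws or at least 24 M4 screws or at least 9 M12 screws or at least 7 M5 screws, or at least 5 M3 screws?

82

The worst case stops just short of every target: 1 M10, all 20 M8, 20 M6, 23 M4, 8 M12, all 5 M5, 4 M3 — 1 + 20 + 20 + 23 + 8 + 5 + 4 = 81 screws.
One more screw must push some size to its target, so 81 + 1 = 82.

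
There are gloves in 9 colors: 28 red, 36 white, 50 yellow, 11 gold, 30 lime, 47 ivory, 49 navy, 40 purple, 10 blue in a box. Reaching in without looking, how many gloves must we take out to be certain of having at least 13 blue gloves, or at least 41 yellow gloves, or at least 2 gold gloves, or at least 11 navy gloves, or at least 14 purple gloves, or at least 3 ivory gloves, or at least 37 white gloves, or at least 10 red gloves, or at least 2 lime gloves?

123

Each of the 9 colors has its own threshold; avoid all of them simultaneously.
The worst case stops just short of every target: 9 red, 36 white, 40 yellow, 1 gold, 1 lime, 2 ivory, 10 navy, 13 purple, all 10 blue — 9 + 36 + 40 + 1 + 1 + 2 + 10 + 13 + 10 = 122 gloves.
One more glove must push some color to its target, so 122 + 1 = 123.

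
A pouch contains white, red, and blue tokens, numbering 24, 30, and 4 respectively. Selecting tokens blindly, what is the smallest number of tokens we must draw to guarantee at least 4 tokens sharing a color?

10

The worst case takes 3 tokens of each color without reaching 4 of any: 3 × 3 = 9.
The next token must bring some color to 4, so 9 + 1 = 10.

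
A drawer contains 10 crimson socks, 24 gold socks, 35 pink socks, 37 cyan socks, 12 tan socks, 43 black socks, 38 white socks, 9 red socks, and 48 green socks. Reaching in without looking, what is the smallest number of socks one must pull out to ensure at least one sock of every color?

The hardest color to obtain is red: we could draw every other sock first — 256 − 9 = 247 socks — without a single red one.
The next draw must be red, so 247 + 1 = 248.

248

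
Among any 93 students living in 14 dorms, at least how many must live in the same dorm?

The 93 students fall into 14 dorms.
If each of the 14 dorms held at most 6, the total would be at most 14 × 6 = 84 < 93, a contradiction.
So at least one holds ⌈93/14⌉ = 7.

7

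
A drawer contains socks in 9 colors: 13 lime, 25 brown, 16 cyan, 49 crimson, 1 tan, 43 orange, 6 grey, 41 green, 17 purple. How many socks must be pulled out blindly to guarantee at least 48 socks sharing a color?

Treat the 9 colors as pigeonholes.
In the worst case we take at most 47 of each color, but all 13 lime, all 25 brown, all 16 cyan, all 1 tan, all 43 orange, all 6 grey, all 41 green, and all 17 purple (fewer than 47), giving 13 + 25 + 16 + 47 + 1 + 43 + 6 + 41 + 17 = 209.
One more sock then forces some color to 48, so 209 + 1 = 210.

210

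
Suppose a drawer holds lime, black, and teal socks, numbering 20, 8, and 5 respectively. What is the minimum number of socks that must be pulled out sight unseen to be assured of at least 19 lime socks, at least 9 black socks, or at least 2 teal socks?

The worst case stops just short of every target: 18 lime, 8 black, 1 teal — 18 + 8 + 1 = 27 socks.
One more sock must push some color to its target, so 27 + 1 = 28.

28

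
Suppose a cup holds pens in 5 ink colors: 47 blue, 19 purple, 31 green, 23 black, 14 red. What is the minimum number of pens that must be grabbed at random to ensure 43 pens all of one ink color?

130

In the worst case we take at most 42 of each ink color, but all 19 purple, all 31 green, all 23 black, and all 14 red (fewer than 42), giving 42 + 19 + 31 + 23 + 14 = 129.
One more pen then forces some ink color to 43, so 129 + 1 = 130.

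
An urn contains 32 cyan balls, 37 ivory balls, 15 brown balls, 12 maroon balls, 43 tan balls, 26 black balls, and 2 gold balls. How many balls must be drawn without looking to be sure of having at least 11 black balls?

The worst case draws every non-black ball first: 32 + 37 + 15 + 12 + 43 + 2 = 141.
The next 11 draws are then forced to be black, giving 141 + 11 = 152.

152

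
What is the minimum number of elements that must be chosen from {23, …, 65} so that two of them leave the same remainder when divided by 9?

10

Group the integers by remainder mod 9; there are 9 residue classes, each nonempty in this range.
Choosing one from each class (9 integers) avoids any shared remainder.
One more choice must repeat a class, so two differ by a multiple of 9. Hence 9 + 1 = 10.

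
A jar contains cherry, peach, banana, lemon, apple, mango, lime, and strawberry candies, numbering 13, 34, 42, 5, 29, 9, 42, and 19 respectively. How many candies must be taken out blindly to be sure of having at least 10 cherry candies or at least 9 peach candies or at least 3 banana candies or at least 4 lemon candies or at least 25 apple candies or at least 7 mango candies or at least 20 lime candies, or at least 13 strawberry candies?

The worst case stops just short of every target: 9 cherry, 8 peach, 2 banana, 3 lemon, 24 apple, 6 mango, 19 lime, 12 strawberry — 9 + 8 + 2 + 3 + 24 + 6 + 19 + 12 = 83 candies.
One more candy must push some flavor to its target, so 83 + 1 = 84.

84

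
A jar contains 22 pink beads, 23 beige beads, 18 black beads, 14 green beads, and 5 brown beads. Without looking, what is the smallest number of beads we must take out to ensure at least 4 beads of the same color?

The worst case takes 3 beads of each color without reaching 4 of any: 5 × 3 = 15.
The next bead must bring some color to 4, so 15 + 1 = 16.

16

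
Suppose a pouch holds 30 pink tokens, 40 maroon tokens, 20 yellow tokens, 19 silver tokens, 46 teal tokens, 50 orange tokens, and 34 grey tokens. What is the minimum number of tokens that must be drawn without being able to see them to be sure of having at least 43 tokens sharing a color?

228

Treat the 7 colors as pigeonholes.
In the worst case we take at most 42 of each color, but all 30 pink, all 40 maroon, all 20 yellow, all 19 silver, and all 34 grey (fewer than 42), giving 30 + 40 + 20 + 19 + 42 + 42 + 34 = 227.
One more token then forces some color to 43, so 227 + 1 = 228.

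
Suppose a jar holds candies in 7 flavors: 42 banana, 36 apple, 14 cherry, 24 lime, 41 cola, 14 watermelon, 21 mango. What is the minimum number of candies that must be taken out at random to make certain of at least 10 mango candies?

The worst case draws every non-mango candy first: 42 + 36 + 14 + 24 + 41 + 14 = 171.
The next 10 draws are then forced to be mango, giving 171 + 10 = 181.

181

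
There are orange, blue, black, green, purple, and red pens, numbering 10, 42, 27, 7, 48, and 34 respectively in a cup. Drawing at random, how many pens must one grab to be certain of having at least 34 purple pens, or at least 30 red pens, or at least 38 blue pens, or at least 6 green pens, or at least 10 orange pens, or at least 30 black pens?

The worst case stops just short of every target: 9 orange, 37 blue, all 27 black, 5 green, 33 purple, 29 red — 9 + 37 + 27 + 5 + 33 + 29 = 140 pens.
One more pen must push some ink color to its target, so 140 + 1 = 141.

141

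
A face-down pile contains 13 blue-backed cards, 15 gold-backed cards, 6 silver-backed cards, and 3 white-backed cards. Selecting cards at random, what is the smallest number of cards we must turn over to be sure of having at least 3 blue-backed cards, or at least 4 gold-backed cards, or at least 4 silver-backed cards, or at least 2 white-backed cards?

10

The worst case stops just short of every target: 2 blue-backed, 3 gold-backed, 3 silver-backed, 1 white-backed — 2 + 3 + 3 + 1 = 9 cards.
One more card must push some back color to its target, so 9 + 1 = 10.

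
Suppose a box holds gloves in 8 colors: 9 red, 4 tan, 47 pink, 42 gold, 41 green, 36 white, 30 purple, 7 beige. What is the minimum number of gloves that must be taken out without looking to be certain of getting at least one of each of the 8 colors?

213

The hardest color to obtain is tan: we could draw every other glove first — 216 − 4 = 212 gloves — without a single tan one.
The next draw must be tan, so 212 + 1 = 213.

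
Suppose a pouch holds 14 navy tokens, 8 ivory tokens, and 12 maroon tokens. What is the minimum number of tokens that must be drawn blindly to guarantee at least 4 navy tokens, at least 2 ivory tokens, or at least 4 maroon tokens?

The worst case stops just short of every target: 3 navy, 1 ivory, 3 maroon — 3 + 1 + 3 = 7 tokens.
One more token must push some color to its target, so 7 + 1 = 8.

8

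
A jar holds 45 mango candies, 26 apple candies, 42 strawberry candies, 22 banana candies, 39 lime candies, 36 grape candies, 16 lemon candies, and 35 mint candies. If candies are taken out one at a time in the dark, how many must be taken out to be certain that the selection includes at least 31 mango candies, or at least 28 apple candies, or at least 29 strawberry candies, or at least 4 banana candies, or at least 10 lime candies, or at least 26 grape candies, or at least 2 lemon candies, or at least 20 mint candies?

142

The worst case stops just short of every target: 30 mango, all 26 apple, 28 strawberry, 3 banana, 9 lime, 25 grape, 1 lemon, 19 mint — 30 + 26 + 28 + 3 + 9 + 25 + 1 + 19 = 141 candies.
One more candy must push some flavor to its target, so 141 + 1 = 142.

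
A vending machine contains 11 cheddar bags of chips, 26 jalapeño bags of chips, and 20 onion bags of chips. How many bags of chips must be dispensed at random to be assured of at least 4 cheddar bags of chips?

To avoid cheddar bags of chips as long as possible, exhaust the other 2 flavors first.
The worst case draws every non-cheddar bag of chips first: 26 + 20 = 46.
The next 4 draws are then forced to be cheddar, giving 46 + 4 = 50.

50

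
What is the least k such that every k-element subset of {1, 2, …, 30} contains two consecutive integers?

Partition {1, …, 30} into 15 pairs: {1,2}, {3,4}, …, {29,30}.
Choosing 15 integers — say the 15 even numbers 2, 4, …, 30 — takes one from each pair and avoids the property.
Choosing 16 forces two into the same pair by pigeonhole, and those are consecutive. So 16.

16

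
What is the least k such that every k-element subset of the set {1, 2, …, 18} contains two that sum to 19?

10

Partition {1, …, 18} into 9 pairs: {1,18}, {2,17}, …, {9,10}.
Choosing 9 integers — say the integers 1 through 9 — takes one from each pair and avoids the property.
Choosing 10 forces two into the same pair by pigeonhole, and those sum to 19. So 10.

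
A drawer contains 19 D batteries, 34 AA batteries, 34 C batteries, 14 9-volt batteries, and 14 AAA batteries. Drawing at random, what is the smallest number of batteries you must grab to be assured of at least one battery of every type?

102

The hardest type to obtain is 9-volt: we could draw every other battery first — 115 − 14 = 101 batteries — without a single 9-volt one.
The next draw must be 9-volt, so 101 + 1 = 102.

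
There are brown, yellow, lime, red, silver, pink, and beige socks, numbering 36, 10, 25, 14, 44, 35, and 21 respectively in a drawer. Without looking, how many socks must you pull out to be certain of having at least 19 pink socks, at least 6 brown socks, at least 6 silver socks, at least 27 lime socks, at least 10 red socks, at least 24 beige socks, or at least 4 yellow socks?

The worst case stops just short of every target: 5 brown, 3 yellow, all 25 lime, 9 red, 5 silver, 18 pink, all 21 beige — 5 + 3 + 25 + 9 + 5 + 18 + 21 = 86 socks.
One more sock must push some color to its target, so 86 + 1 = 87.

87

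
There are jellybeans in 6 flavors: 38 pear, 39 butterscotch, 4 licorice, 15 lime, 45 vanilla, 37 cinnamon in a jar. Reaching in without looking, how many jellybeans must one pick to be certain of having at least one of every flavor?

175

The hardest flavor to obtain is licorice: we could draw every other jellybean first — 178 − 4 = 174 jellybeans — without a single licorice one.
The next draw must be licorice, so 174 + 1 = 175.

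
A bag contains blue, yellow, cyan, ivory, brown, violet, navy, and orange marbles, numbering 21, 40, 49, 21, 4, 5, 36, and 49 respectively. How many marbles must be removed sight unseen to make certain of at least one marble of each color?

222

The hardest color to obtain is brown: we could draw every other marble first — 225 − 4 = 221 marbles — without a single brown one.
The next draw must be brown, so 221 + 1 = 222.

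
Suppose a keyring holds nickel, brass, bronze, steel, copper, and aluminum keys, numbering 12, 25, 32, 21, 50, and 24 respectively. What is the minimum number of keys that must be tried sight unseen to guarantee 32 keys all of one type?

145

Treat the 6 types as pigeonholes.
In the worst case we take at most 31 of each type, but all 12 nickel, all 25 brass, all 21 steel, and all 24 aluminum (fewer than 31), giving 12 + 25 + 31 + 21 + 31 + 24 = 144.
One more key then forces some type to 32, so 144 + 1 = 145.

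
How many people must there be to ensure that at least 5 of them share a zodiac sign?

There are 12 zodiac signs acting as pigeonholes.
With 12 × 4 = 48 people we could place exactly 4 in each, with no class reaching 5.
One more forces some class to hold 5, so 48 + 1 = 49.

49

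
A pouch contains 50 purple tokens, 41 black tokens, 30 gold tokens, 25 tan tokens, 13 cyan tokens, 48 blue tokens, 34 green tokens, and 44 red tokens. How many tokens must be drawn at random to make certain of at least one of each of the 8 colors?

The hardest color to obtain is cyan: we could draw every other token first — 285 − 13 = 272 tokens — without a single cyan one.
The next draw must be cyan, so 272 + 1 = 273.

273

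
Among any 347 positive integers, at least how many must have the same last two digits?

The 347 positive integers fall into 100 possible two-digit endings.
If each of the 100 possible two-digit endings held at most 3, the total would be at most 100 × 3 = 300 < 347, a contradiction.
So at least one holds ⌈347/100⌉ = 4.

4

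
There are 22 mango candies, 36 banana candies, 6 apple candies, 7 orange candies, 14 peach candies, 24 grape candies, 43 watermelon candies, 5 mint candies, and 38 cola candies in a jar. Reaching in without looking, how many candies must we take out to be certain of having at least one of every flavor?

The hardest flavor to obtain is mint: we could draw every other candy first — 195 − 5 = 190 candies — without a single mint one.
The next draw must be mint, so 190 + 1 = 191.

191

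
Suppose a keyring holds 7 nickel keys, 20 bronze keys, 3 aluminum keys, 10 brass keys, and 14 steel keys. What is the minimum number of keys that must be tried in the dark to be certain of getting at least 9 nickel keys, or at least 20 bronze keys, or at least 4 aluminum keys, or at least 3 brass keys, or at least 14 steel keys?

The worst case stops just short of every target: all 7 nickel, 19 bronze, 3 aluminum, 2 brass, 13 steel — 7 + 19 + 3 + 2 + 13 = 44 keys.
One more key must push some type to its target, so 44 + 1 = 45.

45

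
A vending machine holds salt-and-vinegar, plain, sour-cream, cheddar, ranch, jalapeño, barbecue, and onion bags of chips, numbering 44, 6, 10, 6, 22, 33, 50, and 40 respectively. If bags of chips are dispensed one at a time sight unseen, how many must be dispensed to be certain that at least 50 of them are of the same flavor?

In the worst case we take at most 49 of each flavor, but all 44 salt-and-vinegar, all 6 plain, all 10 sour-cream, all 6 cheddar, all 22 ranch, all 33 jalapeño, and all 40 onion (fewer than 49), giving 44 + 6 + 10 + 6 + 22 + 33 + 49 + 40 = 210.
One more bag of chips then forces some flavor to 50, so 210 + 1 = 211.

211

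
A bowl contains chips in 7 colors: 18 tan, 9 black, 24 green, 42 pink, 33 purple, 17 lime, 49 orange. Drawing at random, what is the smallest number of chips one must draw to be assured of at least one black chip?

184

The worst case draws every non-black chip first: 18 + 24 + 42 + 33 + 17 + 49 = 183.
The next draw is then forced to be black, giving 183 + 1 = 184.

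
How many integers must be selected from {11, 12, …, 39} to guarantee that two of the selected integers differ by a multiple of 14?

15

Group the integers by remainder mod 14; there are 14 residue classes, each nonempty in this range.
Choosing one from each class (14 integers) avoids any shared remainder.
One more choice must repeat a class, so two differ by a multiple of 14. Hence 14 + 1 = 15.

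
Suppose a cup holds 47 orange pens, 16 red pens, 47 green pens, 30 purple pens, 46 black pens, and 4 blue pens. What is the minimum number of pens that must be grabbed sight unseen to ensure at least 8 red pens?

182

The worst case draws every non-red pen first: 47 + 47 + 30 + 46 + 4 = 174.
The next 8 draws are then forced to be red, giving 174 + 8 = 182.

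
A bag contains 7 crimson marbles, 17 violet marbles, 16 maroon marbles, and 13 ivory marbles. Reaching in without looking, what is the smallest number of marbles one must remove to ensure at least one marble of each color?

The hardest color to obtain is crimson: we could draw every other marble first — 53 − 7 = 46 marbles — without a single crimson one.
The next draw must be crimson, so 46 + 1 = 47.

47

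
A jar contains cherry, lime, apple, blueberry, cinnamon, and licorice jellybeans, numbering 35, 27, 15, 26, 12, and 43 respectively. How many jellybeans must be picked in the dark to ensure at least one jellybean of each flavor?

The hardest flavor to obtain is cinnamon: we could draw every other jellybean first — 158 − 12 = 146 jellybeans — without a single cinnamon one.
The next draw must be cinnamon, so 146 + 1 = 147.

147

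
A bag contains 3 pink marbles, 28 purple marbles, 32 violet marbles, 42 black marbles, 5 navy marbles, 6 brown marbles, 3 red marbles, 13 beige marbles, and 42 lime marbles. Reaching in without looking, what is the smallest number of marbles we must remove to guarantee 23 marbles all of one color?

119

Treat the 9 colors as pigeonholes.
In the worst case we take at most 22 of each color, but all 3 pink, all 5 navy, all 6 brown, all 3 red, and all 13 beige (fewer than 22), giving 3 + 22 + 22 + 22 + 5 + 6 + 3 + 13 + 22 = 118.
One more marble then forces some color to 23, so 118 + 1 = 119.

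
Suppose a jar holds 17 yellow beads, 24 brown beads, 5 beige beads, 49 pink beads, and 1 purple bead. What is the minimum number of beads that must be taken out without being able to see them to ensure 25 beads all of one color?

In the worst case we take at most 24 of each color, but all 17 yellow, all 5 beige, and all 1 purple (fewer than 24), giving 17 + 24 + 5 + 24 + 1 = 71.
One more bead then forces some color to 25, so 71 + 1 = 72.

72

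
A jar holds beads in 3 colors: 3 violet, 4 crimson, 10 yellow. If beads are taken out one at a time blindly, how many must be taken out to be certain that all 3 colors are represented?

The hardest color to obtain is violet: we could draw every other bead first — 17 − 3 = 14 beads — without a single violet one.
The next draw must be violet, so 14 + 1 = 15.

15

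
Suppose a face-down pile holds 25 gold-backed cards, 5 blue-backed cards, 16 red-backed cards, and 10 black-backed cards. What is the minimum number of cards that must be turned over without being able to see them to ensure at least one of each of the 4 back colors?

The hardest back color to obtain is blue-backed: we could draw every other card first — 56 − 5 = 51 cards — without a single blue-backed one.
The next draw must be blue-backed, so 51 + 1 = 52.

52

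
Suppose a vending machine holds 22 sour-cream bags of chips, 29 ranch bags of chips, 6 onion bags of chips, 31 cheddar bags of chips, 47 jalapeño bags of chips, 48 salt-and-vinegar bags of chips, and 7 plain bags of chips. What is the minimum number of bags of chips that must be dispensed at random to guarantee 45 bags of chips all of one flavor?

Treat the 7 flavors as pigeonholes.
In the worst case we take at most 44 of each flavor, but all 22 sour-cream, all 29 ranch, all 6 onion, all 31 cheddar, and all 7 plain (fewer than 44), giving 22 + 29 + 6 + 31 + 44 + 44 + 7 = 183.
One more bag of chips then forces some flavor to 45, so 183 + 1 = 184.

184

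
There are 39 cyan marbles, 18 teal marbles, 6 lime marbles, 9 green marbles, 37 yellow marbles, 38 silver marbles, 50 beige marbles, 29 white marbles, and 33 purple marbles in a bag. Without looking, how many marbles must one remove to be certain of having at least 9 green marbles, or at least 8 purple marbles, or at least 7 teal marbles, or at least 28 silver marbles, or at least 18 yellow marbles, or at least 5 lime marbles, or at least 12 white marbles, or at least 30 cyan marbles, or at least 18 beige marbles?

The worst case stops just short of every target: 29 cyan, 6 teal, 4 lime, 8 green, 17 yellow, 27 silver, 17 beige, 11 white, 7 purple — 29 + 6 + 4 + 8 + 17 + 27 + 17 + 11 + 7 = 126 marbles.
One more marble must push some color to its target, so 126 + 1 = 127.

127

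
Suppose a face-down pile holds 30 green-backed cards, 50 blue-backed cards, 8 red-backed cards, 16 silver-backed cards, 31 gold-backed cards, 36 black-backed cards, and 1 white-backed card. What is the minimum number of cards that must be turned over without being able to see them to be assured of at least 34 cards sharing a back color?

In the worst case we take at most 33 of each back color, but all 30 green-backed, all 8 red-backed, all 16 silver-backed, all 31 gold-backed, and all 1 white-backed (fewer than 33), giving 30 + 33 + 8 + 16 + 31 + 33 + 1 = 152.
One more card then forces some back color to 34, so 152 + 1 = 153.

153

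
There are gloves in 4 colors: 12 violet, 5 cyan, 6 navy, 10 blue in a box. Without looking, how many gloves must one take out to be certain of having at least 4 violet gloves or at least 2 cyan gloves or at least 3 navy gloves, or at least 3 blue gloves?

The worst case stops just short of every target: 3 violet, 1 cyan, 2 navy, 2 blue — 3 + 1 + 2 + 2 = 8 gloves.
One more glove must push some color to its target, so 8 + 1 = 9.

9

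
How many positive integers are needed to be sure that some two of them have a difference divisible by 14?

Two integers differ by a multiple of 14 exactly when they share a remainder mod 14.
There are 14 residue classes mod 14, so 14 integers can all lie in distinct classes.
One more integer must repeat a residue, giving a difference divisible by 14. So n = 14 + 1 = 15.

15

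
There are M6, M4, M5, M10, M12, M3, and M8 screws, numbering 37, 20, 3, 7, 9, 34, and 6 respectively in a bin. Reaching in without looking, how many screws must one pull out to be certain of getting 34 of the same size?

112

In the worst case we take at most 33 of each size, but all 20 M4, all 3 M5, all 7 M10, all 9 M12, and all 6 M8 (fewer than 33), giving 33 + 20 + 3 + 7 + 9 + 33 + 6 = 111.
One more screw then forces some size to 34, so 111 + 1 = 112.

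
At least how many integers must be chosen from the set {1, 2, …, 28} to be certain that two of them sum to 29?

Partition {1, …, 28} into 14 pairs: {1,28}, {2,27}, …, {14,15}.
Choosing 14 integers — say the integers 1 through 14 — takes one from each pair and avoids the property.
Choosing 15 forces two into the same pair by pigeonhole, and those sum to 29. So 15.

15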